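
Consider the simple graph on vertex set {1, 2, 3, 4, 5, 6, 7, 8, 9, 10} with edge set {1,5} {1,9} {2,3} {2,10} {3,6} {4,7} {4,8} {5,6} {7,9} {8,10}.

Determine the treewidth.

2

A width-2 tree decomposition is:
Bags: B1 = {2, 8, 10}  B2 = {2, 3, 8}  B3 = {3, 6, 8}  B4 = {5, 6, 8}  B5 = {1, 5, 8}  B6 = {1, 8, 9}  B7 = {7, 8, 9}  B8 = {4, 7, 8}
Tree: B1–B2, B2–B3, B3–B4, B4–B5, B5–B6, B6–B7, B7–B8
Each bag holds 3 vertices, so the decomposition has width 2, which upper-bounds the treewidth. The edges 8–10–2–3–6–5–1–9–7–4–8 form a cycle, so G is not a tree and its treewidth is at least 2. Combining the bounds, tw(G) = 2.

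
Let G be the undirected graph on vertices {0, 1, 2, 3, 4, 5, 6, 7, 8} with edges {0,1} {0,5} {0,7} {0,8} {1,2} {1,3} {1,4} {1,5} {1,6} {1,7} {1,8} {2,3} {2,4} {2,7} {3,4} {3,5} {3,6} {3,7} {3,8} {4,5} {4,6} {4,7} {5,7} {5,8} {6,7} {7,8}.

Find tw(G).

4

A width-4 tree decomposition is:
Bags: B1 = {0, 1, 5, 7, 8}  B2 = {1, 3, 5, 7, 8}  B3 = {1, 3, 4, 5, 7}  B4 = {1, 3, 4, 6, 7}  B5 = {1, 2, 3, 4, 7}
Tree: B1–B2, B2–B3, B3–B4, B4–B5
The largest bag has 5 vertices, giving width 4; this decomposition certifies tw(G) ≤ 4. For the lower bound, the 5 vertices {0, 1, 5, 7, 8} are pairwise adjacent, and any tree decomposition puts a clique entirely inside one bag — forcing width ≥ 4. Hence tw(G) = 4 exactly.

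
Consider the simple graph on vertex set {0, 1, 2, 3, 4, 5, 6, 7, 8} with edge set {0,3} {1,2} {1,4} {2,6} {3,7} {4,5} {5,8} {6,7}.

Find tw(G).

1

A width-1 tree decomposition is:
Bags: B1 = {0, 3}  B2 = {3, 7}  B3 = {6, 7}  B4 = {2, 6}  B5 = {1, 2}  B6 = {1, 4}  B7 = {4, 5}  B8 = {5, 8}
Tree: B1–B2, B2–B3, B3–B4, B4–B5, B5–B6, B6–B7, B7–B8
The largest bag has 2 vertices, giving width 1; this decomposition certifies tw(G) ≤ 1. Any graph with an edge has treewidth ≥ 1, and G has the edge 0–3. The upper and lower bounds meet at 1, so that is the treewidth.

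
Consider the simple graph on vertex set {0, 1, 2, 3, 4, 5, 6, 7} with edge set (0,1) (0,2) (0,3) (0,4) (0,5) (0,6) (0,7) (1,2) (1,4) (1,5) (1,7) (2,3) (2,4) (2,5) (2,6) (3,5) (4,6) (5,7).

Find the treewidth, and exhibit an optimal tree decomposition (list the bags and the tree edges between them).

The largest bag has 4 vertices, giving width 3; this decomposition certifies tw(G) ≤ 3. For the lower bound, the 4 vertices {0, 1, 2, 4} are pairwise adjacent, and any tree decomposition puts a clique entirely inside one bag — forcing width ≥ 3. Hence tw(G) = 3 exactly.

Treewidth 3.
One such decomposition:
Bags: B1 = {0, 1, 2, 4}  B2 = {0, 1, 2, 5}  B3 = {0, 2, 4, 6}  B4 = {0, 2, 3, 5}  B5 = {0, 1, 5, 7}
Tree: B1–B2, B1–B3, B2–B4, B2–B5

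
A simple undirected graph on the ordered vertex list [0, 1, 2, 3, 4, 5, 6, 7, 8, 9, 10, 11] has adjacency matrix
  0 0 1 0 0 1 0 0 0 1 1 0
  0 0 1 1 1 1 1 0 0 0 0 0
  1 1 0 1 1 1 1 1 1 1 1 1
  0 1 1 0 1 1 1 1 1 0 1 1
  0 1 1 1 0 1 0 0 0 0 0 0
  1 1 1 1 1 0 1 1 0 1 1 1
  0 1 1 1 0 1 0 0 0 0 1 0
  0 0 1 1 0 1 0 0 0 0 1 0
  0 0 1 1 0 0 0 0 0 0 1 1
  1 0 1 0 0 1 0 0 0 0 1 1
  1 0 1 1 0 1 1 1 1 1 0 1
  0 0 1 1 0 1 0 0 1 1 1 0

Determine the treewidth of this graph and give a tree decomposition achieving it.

Treewidth 4.
Bags: B1 = {2, 3, 5, 6, 10}  B2 = {2, 3, 5, 10, 11}  B3 = {1, 2, 3, 5, 6}  B4 = {2, 3, 5, 7, 10}  B5 = {2, 3, 8, 10, 11}  B6 = {2, 5, 9, 10, 11}  B7 = {0, 2, 5, 9, 10}  B8 = {1, 2, 3, 4, 5}
Tree: B1–B2, B1–B3, B1–B4, B2–B5, B2–B6, B6–B7, B3–B8

Each bag holds 5 vertices, so the decomposition has width 4, which upper-bounds the treewidth. Conversely, {2, 3, 8, 10, 11} is a clique of size 5, and the vertices of any clique must share a bag in every tree decomposition; so some bag has ≥ 5 vertices and tw(G) ≥ 4. Hence tw(G) = 4 exactly.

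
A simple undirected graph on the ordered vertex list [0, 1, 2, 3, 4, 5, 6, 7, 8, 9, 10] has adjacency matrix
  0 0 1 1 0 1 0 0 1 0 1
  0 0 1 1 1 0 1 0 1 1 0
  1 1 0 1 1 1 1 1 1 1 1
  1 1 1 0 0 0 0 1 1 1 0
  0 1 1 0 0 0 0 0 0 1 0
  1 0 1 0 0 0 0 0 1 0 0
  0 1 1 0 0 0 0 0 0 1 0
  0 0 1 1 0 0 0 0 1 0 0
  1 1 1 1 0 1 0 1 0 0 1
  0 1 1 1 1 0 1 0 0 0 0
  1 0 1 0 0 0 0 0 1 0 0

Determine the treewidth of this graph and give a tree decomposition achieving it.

The largest bag has 4 vertices, giving width 3; this decomposition certifies tw(G) ≤ 3. On the other hand G contains the 4-clique {0, 2, 8, 10}. A clique must lie in a single bag of any decomposition, so no decomposition can have width below 3. The upper and lower bounds meet at 3, so that is the treewidth.

Treewidth 3.
One such decomposition:
Bags: B1 = {1, 2, 4, 9}  B2 = {1, 2, 3, 9}  B3 = {1, 2, 3, 8}  B4 = {0, 2, 3, 8}  B5 = {0, 2, 8, 10}  B6 = {0, 2, 5, 8}  B7 = {1, 2, 6, 9}  B8 = {2, 3, 7, 8}
Tree: B1–B2, B2–B3, B3–B4, B4–B5, B5–B6, B2–B7, B3–B8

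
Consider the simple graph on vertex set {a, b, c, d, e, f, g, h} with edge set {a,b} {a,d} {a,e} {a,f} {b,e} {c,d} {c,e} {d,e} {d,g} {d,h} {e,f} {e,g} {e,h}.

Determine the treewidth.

2

A width-2 tree decomposition is:
Bags: B1 = {a, d, e}  B2 = {d, e, h}  B3 = {a, b, e}  B4 = {d, e, g}  B5 = {a, e, f}  B6 = {c, d, e}
Tree: B1–B2, B1–B3, B2–B4, B1–B5, B4–B6
Every bag has size at most 3, so the width is 3 − 1 = 2 and tw(G) ≤ 2. Conversely, {d, e, g} is a clique of size 3, and the vertices of any clique must share a bag in every tree decomposition; so some bag has ≥ 3 vertices and tw(G) ≥ 2. Combining the bounds, tw(G) = 2.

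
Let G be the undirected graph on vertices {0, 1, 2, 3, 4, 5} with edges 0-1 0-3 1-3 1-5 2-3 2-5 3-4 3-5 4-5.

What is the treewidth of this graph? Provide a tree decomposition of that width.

Treewidth 2.
One optimal decomposition is:
Bags: B1 = {3, 4, 5}  B2 = {1, 3, 5}  B3 = {2, 3, 5}  B4 = {0, 1, 3}
Tree: B1–B2, B2–B3, B2–B4

The largest bag has 3 vertices, giving width 2; this decomposition certifies tw(G) ≤ 2. Conversely, {0, 1, 3} is a clique of size 3, and the vertices of any clique must share a bag in every tree decomposition; so some bag has ≥ 3 vertices and tw(G) ≥ 2. Combining the bounds, tw(G) = 2.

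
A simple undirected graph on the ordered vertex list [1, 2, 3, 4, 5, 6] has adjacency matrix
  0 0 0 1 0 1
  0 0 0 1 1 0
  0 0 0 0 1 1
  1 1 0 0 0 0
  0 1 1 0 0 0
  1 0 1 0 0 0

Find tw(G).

A width-2 tree decomposition is:
Bags: B1 = {2, 3, 5}  B2 = {2, 3, 6}  B3 = {1, 2, 6}  B4 = {1, 2, 4}
Tree: B1–B2, B2–B3, B3–B4
The largest bag has 3 vertices, giving width 2; this decomposition certifies tw(G) ≤ 2. The edges 2–5–3–6–1–4–2 form a cycle, so G is not a tree and its treewidth is at least 2. Hence tw(G) = 2 exactly.

2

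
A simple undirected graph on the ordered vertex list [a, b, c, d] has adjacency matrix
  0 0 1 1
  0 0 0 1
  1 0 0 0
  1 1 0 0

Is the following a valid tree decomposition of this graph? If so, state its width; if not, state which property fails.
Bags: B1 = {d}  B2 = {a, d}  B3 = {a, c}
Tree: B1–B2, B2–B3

No — vertex b appears in no bag.

A tree decomposition must satisfy three properties: every vertex lies in some bag; for every edge, both endpoints lie together in some bag; and for every vertex, the bags containing it form a connected subtree. Here vertex b appears in no bag, so the decomposition is invalid.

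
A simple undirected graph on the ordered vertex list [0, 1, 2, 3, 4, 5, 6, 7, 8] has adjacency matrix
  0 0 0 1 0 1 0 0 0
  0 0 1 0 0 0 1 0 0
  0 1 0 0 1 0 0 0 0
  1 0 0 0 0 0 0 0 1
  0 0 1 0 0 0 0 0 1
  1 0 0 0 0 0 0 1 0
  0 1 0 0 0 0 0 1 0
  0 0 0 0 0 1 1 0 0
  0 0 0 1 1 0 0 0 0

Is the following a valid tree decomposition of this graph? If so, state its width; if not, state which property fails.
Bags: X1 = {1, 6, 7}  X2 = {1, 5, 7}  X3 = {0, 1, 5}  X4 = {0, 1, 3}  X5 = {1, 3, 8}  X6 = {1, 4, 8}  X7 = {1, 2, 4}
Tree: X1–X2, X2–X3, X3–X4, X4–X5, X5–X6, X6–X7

Vertex coverage: the bags together contain {0, 1, 2, 3, 4, 5, 6, 7, 8}, the full vertex set. Edge coverage: each edge of G has both endpoints in at least one bag. Running intersection: for every vertex, the bags containing it form a connected subtree. All three properties hold, so this is a valid tree decomposition of width max|bag| − 1 = 2, and hence tw(G) ≤ 2.

Yes; width 2.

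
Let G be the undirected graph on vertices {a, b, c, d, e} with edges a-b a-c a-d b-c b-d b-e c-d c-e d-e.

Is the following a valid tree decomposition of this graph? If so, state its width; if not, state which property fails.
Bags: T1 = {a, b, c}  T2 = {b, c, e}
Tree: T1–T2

No — vertex d appears in no bag.

A tree decomposition must satisfy three properties: every vertex lies in some bag; for every edge, both endpoints lie together in some bag; and for every vertex, the bags containing it form a connected subtree. Here vertex d appears in no bag, so the decomposition is invalid.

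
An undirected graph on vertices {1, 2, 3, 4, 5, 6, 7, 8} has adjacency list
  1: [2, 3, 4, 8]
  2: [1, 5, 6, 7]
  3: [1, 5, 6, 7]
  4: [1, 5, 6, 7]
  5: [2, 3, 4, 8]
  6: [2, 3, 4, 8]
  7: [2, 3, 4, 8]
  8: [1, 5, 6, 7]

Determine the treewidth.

4

A width-4 tree decomposition is:
Bags: B1 = {1, 2, 5, 6, 7}  B2 = {1, 4, 5, 6, 7}  B3 = {1, 3, 5, 6, 7}  B4 = {1, 5, 6, 7, 8}
Tree: B1–B2, B2–B3, B3–B4
The largest bag has 5 vertices, giving width 4; this decomposition certifies tw(G) ≤ 4. For the lower bound: the 5 vertex sets {1,2}, {4,7}, {3,5}, {6}, {8} are disjoint, each induces a connected subgraph, and every pair is joined by at least one edge of G. Contracting each set to a single vertex therefore yields K_{5} as a minor, and since treewidth is minor-monotone, tw(G) ≥ tw(K_{5}) = 4. The upper and lower bounds meet at 4, so that is the treewidth.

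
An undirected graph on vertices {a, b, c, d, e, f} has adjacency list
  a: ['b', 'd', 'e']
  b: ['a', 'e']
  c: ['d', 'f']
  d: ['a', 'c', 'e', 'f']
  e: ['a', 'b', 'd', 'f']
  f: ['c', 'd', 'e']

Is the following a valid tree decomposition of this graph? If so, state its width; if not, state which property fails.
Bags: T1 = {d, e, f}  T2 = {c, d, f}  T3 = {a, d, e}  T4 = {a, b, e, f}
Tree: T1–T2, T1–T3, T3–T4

A tree decomposition must satisfy three properties: every vertex lies in some bag; for every edge, both endpoints lie together in some bag; and for every vertex, the bags containing it form a connected subtree. Here bags containing vertex f are not connected in the tree, so the decomposition is invalid.

No — bags containing vertex f are not connected in the tree.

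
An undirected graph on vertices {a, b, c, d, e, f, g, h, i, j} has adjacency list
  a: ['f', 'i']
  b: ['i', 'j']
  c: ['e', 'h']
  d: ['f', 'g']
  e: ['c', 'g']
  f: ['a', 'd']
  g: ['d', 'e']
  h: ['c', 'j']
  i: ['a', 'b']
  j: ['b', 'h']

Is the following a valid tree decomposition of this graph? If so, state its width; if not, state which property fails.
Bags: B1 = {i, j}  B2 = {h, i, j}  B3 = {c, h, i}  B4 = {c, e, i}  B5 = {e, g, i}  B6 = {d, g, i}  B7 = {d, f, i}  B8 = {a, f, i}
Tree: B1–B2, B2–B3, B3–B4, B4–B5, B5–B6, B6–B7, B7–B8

A tree decomposition must satisfy three properties: every vertex lies in some bag; for every edge, both endpoints lie together in some bag; and for every vertex, the bags containing it form a connected subtree. Here vertex b appears in no bag, so the decomposition is invalid.

No — vertex b appears in no bag.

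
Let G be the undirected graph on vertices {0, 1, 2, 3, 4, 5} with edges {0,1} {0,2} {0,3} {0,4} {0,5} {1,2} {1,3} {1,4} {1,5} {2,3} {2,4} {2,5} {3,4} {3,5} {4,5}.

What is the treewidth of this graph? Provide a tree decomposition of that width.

A single bag containing all 6 vertices is trivially a valid decomposition of width 5. On the other hand G contains the 6-clique {0, 1, 2, 3, 4, 5}. A clique must lie in a single bag of any decomposition, so no decomposition can have width below 5. Therefore the treewidth is 5.

Treewidth 5.
Bags: B1 = {0, 1, 2, 3, 4, 5}
Tree: (single bag)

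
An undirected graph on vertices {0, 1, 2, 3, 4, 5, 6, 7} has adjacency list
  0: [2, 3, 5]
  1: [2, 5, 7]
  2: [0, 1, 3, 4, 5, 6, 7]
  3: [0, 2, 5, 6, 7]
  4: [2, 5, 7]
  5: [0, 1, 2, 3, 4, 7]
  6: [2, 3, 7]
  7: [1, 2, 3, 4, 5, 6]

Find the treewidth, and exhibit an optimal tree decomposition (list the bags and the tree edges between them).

Each bag holds 4 vertices, so the decomposition has width 3, which upper-bounds the treewidth. For the lower bound, the 4 vertices {0, 2, 3, 5} are pairwise adjacent, and any tree decomposition puts a clique entirely inside one bag — forcing width ≥ 3. Hence tw(G) = 3 exactly.

Treewidth 3.
One optimal decomposition is:
Bags: B1 = {2, 3, 6, 7}  B2 = {2, 3, 5, 7}  B3 = {2, 4, 5, 7}  B4 = {1, 2, 5, 7}  B5 = {0, 2, 3, 5}
Tree: B1–B2, B2–B3, B3–B4, B2–B5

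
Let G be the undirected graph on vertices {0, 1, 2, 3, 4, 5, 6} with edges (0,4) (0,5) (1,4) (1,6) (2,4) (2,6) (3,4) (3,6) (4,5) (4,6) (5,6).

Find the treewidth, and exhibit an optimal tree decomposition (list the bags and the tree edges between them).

The largest bag has 3 vertices, giving width 2; this decomposition certifies tw(G) ≤ 2. On the other hand G contains the 3-clique {0, 4, 5}. A clique must lie in a single bag of any decomposition, so no decomposition can have width below 2. Therefore the treewidth is 2.

Treewidth 2.
One optimal decomposition is:
Bags: B1 = {3, 4, 6}  B2 = {1, 4, 6}  B3 = {4, 5, 6}  B4 = {2, 4, 6}  B5 = {0, 4, 5}
Tree: B1–B2, B1–B3, B2–B4, B3–B5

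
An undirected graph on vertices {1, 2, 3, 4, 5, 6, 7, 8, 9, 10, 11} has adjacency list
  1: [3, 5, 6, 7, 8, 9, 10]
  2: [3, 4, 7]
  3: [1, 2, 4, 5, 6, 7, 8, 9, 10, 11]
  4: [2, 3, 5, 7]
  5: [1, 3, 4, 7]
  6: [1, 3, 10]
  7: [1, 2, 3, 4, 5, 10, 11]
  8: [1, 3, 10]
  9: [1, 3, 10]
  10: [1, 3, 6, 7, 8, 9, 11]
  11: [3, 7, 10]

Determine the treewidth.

A width-3 tree decomposition is:
Bags: B1 = {1, 3, 7, 10}  B2 = {1, 3, 6, 10}  B3 = {1, 3, 9, 10}  B4 = {1, 3, 5, 7}  B5 = {3, 7, 10, 11}  B6 = {3, 4, 5, 7}  B7 = {1, 3, 8, 10}  B8 = {2, 3, 4, 7}
Tree: B1–B2, B1–B3, B1–B4, B1–B5, B4–B6, B3–B7, B6–B8
The largest bag has 4 vertices, giving width 3; this decomposition certifies tw(G) ≤ 3. On the other hand G contains the 4-clique {1, 3, 8, 10}. A clique must lie in a single bag of any decomposition, so no decomposition can have width below 3. Hence tw(G) = 3 exactly.

3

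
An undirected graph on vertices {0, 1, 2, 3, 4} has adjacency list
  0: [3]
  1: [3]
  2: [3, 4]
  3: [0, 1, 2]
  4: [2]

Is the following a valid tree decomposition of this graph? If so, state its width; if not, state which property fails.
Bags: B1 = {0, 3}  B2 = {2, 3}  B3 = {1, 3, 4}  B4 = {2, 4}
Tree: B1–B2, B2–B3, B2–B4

A tree decomposition must satisfy three properties: every vertex lies in some bag; for every edge, both endpoints lie together in some bag; and for every vertex, the bags containing it form a connected subtree. Here bags containing vertex 4 are not connected in the tree, so the decomposition is invalid.

No — bags containing vertex 4 are not connected in the tree.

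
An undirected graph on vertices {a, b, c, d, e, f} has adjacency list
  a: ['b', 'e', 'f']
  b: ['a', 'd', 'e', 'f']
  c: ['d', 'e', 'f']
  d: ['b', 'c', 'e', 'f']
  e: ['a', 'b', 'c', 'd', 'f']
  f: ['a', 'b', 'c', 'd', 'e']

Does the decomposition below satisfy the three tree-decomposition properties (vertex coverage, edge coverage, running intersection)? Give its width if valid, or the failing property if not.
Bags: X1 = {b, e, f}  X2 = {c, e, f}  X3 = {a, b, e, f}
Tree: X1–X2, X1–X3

A tree decomposition must satisfy three properties: every vertex lies in some bag; for every edge, both endpoints lie together in some bag; and for every vertex, the bags containing it form a connected subtree. Here vertex d appears in no bag, so the decomposition is invalid.

No — vertex d appears in no bag.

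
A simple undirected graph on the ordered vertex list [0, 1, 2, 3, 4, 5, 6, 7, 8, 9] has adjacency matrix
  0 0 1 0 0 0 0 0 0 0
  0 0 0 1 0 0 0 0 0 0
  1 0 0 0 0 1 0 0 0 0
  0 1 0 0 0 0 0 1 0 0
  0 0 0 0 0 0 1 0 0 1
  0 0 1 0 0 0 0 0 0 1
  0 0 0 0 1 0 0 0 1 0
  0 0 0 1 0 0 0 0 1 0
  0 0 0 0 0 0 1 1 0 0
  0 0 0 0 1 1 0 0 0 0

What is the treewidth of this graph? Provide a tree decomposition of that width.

Treewidth 1.
Bags: B1 = {0, 2}  B2 = {2, 5}  B3 = {5, 9}  B4 = {4, 9}  B5 = {4, 6}  B6 = {6, 8}  B7 = {7, 8}  B8 = {3, 7}  B9 = {1, 3}
Tree: B1–B2, B2–B3, B3–B4, B4–B5, B5–B6, B6–B7, B7–B8, B8–B9

Every bag has size at most 2, so the width is 2 − 1 = 1 and tw(G) ≤ 1. Any graph with an edge has treewidth ≥ 1, and G has the edge 0–2. Therefore the treewidth is 1.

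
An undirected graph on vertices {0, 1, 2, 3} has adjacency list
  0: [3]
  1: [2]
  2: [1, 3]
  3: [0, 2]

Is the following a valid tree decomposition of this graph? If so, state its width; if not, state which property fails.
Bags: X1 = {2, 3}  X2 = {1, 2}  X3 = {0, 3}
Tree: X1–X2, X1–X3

Vertex coverage: the bags together contain {0, 1, 2, 3}, the full vertex set. Edge coverage: each edge of G has both endpoints in at least one bag. Running intersection: for every vertex, the bags containing it form a connected subtree. All three properties hold, so this is a valid tree decomposition of width max|bag| − 1 = 1, and hence tw(G) ≤ 1.

Yes; width 1.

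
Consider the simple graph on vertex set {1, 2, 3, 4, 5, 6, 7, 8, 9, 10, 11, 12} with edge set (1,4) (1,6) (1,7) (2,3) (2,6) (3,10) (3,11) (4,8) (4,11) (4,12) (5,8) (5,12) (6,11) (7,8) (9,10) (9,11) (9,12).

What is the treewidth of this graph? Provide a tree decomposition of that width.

The largest bag has 4 vertices, giving width 3; this decomposition certifies tw(G) ≤ 3. For the lower bound: the 4 vertex sets {5,7,8}, {12}, {4}, {1,6,9,11} are disjoint, each induces a connected subgraph, and every pair is joined by at least one edge of G. Contracting each set to a single vertex therefore yields K_{4} as a minor, and since treewidth is minor-monotone, tw(G) ≥ tw(K_{4}) = 3. Hence tw(G) = 3 exactly.

Treewidth 3.
One such decomposition:
Bags: B1 = {5, 7, 8, 12}  B2 = {4, 7, 8, 12}  B3 = {1, 4, 7, 12}  B4 = {1, 4, 9, 12}  B5 = {1, 4, 9, 11}  B6 = {1, 6, 9, 11}  B7 = {6, 9, 10, 11}  B8 = {3, 6, 10, 11}  B9 = {2, 3, 6, 10}
Tree: B1–B2, B2–B3, B3–B4, B4–B5, B5–B6, B6–B7, B7–B8, B8–B9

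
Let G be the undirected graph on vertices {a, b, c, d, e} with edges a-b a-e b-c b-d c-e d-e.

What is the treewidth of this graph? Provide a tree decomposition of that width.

Treewidth 2.
One optimal decomposition is:
Bags: B1 = {b, c, e}  B2 = {b, d, e}  B3 = {a, b, e}
Tree: B1–B2, B2–B3

The largest bag has 3 vertices, giving width 2; this decomposition certifies tw(G) ≤ 2. For the lower bound, G contains the cycle c–e–d–b–c, so G is not a forest; only forests have treewidth ≤ 1, hence tw(G) ≥ 2. The upper and lower bounds meet at 2, so that is the treewidth.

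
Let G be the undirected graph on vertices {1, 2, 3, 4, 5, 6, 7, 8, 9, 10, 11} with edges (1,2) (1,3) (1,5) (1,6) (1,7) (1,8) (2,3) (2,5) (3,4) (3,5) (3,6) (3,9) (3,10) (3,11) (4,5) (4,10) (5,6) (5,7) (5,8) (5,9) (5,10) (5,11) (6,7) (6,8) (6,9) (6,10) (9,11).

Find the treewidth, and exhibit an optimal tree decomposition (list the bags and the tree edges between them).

Treewidth 3.
One such decomposition:
Bags: B1 = {1, 3, 5, 6}  B2 = {1, 5, 6, 7}  B3 = {3, 5, 6, 10}  B4 = {3, 5, 6, 9}  B5 = {3, 5, 9, 11}  B6 = {1, 5, 6, 8}  B7 = {3, 4, 5, 10}  B8 = {1, 2, 3, 5}
Tree: B1–B2, B1–B3, B1–B4, B4–B5, B2–B6, B3–B7, B1–B8

Every bag has size at most 4, so the width is 4 − 1 = 3 and tw(G) ≤ 3. For the lower bound, the 4 vertices {1, 5, 6, 8} are pairwise adjacent, and any tree decomposition puts a clique entirely inside one bag — forcing width ≥ 3. Therefore the treewidth is 3.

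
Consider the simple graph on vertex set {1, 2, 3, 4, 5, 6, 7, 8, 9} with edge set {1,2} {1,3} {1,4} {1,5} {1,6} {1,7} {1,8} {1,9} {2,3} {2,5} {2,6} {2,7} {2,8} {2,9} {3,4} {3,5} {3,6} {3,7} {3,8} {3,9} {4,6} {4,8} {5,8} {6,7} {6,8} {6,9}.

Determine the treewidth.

A width-4 tree decomposition is:
Bags: B1 = {1, 3, 4, 6, 8}  B2 = {1, 2, 3, 6, 8}  B3 = {1, 2, 3, 6, 7}  B4 = {1, 2, 3, 5, 8}  B5 = {1, 2, 3, 6, 9}
Tree: B1–B2, B2–B3, B2–B4, B2–B5
Each bag holds 5 vertices, so the decomposition has width 4, which upper-bounds the treewidth. For the lower bound, the 5 vertices {1, 2, 3, 5, 8} are pairwise adjacent, and any tree decomposition puts a clique entirely inside one bag — forcing width ≥ 4. Combining the bounds, tw(G) = 4.

4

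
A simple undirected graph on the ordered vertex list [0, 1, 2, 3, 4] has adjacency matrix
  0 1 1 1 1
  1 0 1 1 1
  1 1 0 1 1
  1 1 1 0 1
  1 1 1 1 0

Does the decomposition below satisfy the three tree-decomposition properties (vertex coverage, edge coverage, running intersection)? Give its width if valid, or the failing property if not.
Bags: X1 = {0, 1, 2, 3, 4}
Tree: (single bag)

Yes; width 4.

Vertex coverage: the bags together contain {0, 1, 2, 3, 4}, the full vertex set. Edge coverage: each edge of G has both endpoints in at least one bag. Running intersection: for every vertex, the bags containing it form a connected subtree. All three properties hold, so this is a valid tree decomposition of width max|bag| − 1 = 4, and hence tw(G) ≤ 4.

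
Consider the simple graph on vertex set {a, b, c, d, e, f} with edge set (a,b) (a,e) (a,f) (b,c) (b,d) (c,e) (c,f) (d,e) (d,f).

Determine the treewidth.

3

A width-3 tree decomposition is:
Bags: B1 = {a, b, c, d}  B2 = {a, c, d, e}  B3 = {a, c, d, f}
Tree: B1–B2, B2–B3
Each bag holds 4 vertices, so the decomposition has width 3, which upper-bounds the treewidth. For the lower bound: the 4 vertex sets {b,c}, {a,e}, {d}, {f} are disjoint, each induces a connected subgraph, and every pair is joined by at least one edge of G. Contracting each set to a single vertex therefore yields K_{4} as a minor, and since treewidth is minor-monotone, tw(G) ≥ tw(K_{4}) = 3. The upper and lower bounds meet at 3, so that is the treewidth.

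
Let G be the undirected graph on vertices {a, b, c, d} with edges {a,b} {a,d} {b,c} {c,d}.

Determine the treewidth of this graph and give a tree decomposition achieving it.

Each bag holds 3 vertices, so the decomposition has width 2, which upper-bounds the treewidth. Since b–c–d–a–b is a cycle in G, G is not acyclic. Forests are exactly the graphs of treewidth ≤ 1, so tw(G) ≥ 2. Combining the bounds, tw(G) = 2.

Treewidth 2.
One such decomposition:
Bags: B1 = {b, c, d}  B2 = {a, b, d}
Tree: B1–B2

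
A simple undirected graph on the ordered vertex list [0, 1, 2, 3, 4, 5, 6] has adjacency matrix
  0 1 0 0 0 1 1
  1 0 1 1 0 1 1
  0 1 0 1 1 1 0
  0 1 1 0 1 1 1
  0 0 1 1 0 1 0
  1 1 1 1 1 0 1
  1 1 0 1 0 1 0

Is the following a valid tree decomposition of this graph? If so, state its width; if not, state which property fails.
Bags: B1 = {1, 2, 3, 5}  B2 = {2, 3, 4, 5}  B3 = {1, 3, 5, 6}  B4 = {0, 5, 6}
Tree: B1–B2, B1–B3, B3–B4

No — edge (1,0) lies in no bag.

A tree decomposition must satisfy three properties: every vertex lies in some bag; for every edge, both endpoints lie together in some bag; and for every vertex, the bags containing it form a connected subtree. Here edge (1,0) lies in no bag, so the decomposition is invalid.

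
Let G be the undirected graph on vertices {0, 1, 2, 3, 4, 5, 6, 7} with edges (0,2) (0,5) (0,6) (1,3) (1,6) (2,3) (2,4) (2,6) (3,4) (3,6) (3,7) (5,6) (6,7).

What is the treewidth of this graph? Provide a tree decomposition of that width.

Treewidth 2.
One optimal decomposition is:
Bags: B1 = {2, 3, 6}  B2 = {3, 6, 7}  B3 = {1, 3, 6}  B4 = {0, 2, 6}  B5 = {2, 3, 4}  B6 = {0, 5, 6}
Tree: B1–B2, B2–B3, B1–B4, B1–B5, B4–B6

Every bag has size at most 3, so the width is 3 − 1 = 2 and tw(G) ≤ 2. On the other hand G contains the 3-clique {2, 3, 4}. A clique must lie in a single bag of any decomposition, so no decomposition can have width below 2. Therefore the treewidth is 2.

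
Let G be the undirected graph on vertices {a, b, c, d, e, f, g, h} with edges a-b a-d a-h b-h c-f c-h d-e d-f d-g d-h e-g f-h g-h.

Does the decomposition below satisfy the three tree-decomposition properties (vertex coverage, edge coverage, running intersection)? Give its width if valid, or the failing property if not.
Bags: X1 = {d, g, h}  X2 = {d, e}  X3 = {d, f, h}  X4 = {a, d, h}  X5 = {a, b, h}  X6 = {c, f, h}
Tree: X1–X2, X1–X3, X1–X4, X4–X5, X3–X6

A tree decomposition must satisfy three properties: every vertex lies in some bag; for every edge, both endpoints lie together in some bag; and for every vertex, the bags containing it form a connected subtree. Here edge (g,e) lies in no bag, so the decomposition is invalid.

No — edge (g,e) lies in no bag.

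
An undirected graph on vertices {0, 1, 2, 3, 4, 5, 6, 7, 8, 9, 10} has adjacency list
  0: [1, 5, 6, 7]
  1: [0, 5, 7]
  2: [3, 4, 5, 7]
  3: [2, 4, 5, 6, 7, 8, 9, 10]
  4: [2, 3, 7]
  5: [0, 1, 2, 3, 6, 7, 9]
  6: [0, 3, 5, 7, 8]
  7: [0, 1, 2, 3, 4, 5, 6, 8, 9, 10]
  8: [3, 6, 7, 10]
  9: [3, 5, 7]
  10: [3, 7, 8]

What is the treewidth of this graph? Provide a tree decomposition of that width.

Treewidth 3.
Bags: B1 = {2, 3, 5, 7}  B2 = {3, 5, 6, 7}  B3 = {3, 5, 7, 9}  B4 = {0, 5, 6, 7}  B5 = {0, 1, 5, 7}  B6 = {3, 6, 7, 8}  B7 = {2, 3, 4, 7}  B8 = {3, 7, 8, 10}
Tree: B1–B2, B1–B3, B2–B4, B4–B5, B2–B6, B1–B7, B6–B8

The largest bag has 4 vertices, giving width 3; this decomposition certifies tw(G) ≤ 3. For the lower bound, the 4 vertices {0, 1, 5, 7} are pairwise adjacent, and any tree decomposition puts a clique entirely inside one bag — forcing width ≥ 3. Combining the bounds, tw(G) = 3.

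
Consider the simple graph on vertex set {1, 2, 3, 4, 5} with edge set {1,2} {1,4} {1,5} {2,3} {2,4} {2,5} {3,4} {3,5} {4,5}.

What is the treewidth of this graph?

3

A width-3 tree decomposition is:
Bags: B1 = {2, 3, 4, 5}  B2 = {1, 2, 4, 5}
Tree: B1–B2
The largest bag has 4 vertices, giving width 3; this decomposition certifies tw(G) ≤ 3. On the other hand G contains the 4-clique {1, 2, 4, 5}. A clique must lie in a single bag of any decomposition, so no decomposition can have width below 3. Combining the bounds, tw(G) = 3.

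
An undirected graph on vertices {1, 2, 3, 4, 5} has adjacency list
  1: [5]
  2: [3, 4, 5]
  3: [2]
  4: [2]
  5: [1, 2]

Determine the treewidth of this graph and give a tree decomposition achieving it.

Treewidth 1.
One optimal decomposition is:
Bags: B1 = {2, 4}  B2 = {2, 5}  B3 = {2, 3}  B4 = {1, 5}
Tree: B1–B2, B2–B3, B2–B4

The largest bag has 2 vertices, giving width 1; this decomposition certifies tw(G) ≤ 1. G has an edge, so its treewidth is at least 1. Therefore the treewidth is 1.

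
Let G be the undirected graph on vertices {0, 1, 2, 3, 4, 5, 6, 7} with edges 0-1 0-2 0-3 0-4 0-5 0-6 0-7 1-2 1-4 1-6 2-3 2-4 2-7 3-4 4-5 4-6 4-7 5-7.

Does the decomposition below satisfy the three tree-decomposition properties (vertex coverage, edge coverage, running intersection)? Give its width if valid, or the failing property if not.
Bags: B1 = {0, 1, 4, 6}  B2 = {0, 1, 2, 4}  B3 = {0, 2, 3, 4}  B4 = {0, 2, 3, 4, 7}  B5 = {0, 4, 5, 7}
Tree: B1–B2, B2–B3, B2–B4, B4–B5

No — bags containing vertex 3 are not connected in the tree.

A tree decomposition must satisfy three properties: every vertex lies in some bag; for every edge, both endpoints lie together in some bag; and for every vertex, the bags containing it form a connected subtree. Here bags containing vertex 3 are not connected in the tree, so the decomposition is invalid.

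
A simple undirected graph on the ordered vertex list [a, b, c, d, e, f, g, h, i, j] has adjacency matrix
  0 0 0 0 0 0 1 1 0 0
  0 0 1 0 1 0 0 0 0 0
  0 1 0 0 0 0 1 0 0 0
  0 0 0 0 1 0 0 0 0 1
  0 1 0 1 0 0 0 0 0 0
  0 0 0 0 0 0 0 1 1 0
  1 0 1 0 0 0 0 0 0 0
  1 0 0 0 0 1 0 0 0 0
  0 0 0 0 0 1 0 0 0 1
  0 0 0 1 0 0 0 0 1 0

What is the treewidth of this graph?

A width-2 tree decomposition is:
Bags: B1 = {b, d, e}  B2 = {b, d, j}  B3 = {b, i, j}  B4 = {b, f, i}  B5 = {b, f, h}  B6 = {a, b, h}  B7 = {a, b, g}  B8 = {b, c, g}
Tree: B1–B2, B2–B3, B3–B4, B4–B5, B5–B6, B6–B7, B7–B8
Every bag has size at most 3, so the width is 3 − 1 = 2 and tw(G) ≤ 2. For the lower bound, G contains the cycle b–e–d–j–i–f–h–a–g–c–b, so G is not a forest; only forests have treewidth ≤ 1, hence tw(G) ≥ 2. The upper and lower bounds meet at 2, so that is the treewidth.

2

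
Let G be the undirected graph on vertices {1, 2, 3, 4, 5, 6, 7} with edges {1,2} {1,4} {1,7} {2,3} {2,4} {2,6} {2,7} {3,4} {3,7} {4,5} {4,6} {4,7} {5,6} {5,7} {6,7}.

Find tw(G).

3

A width-3 tree decomposition is:
Bags: B1 = {2, 4, 6, 7}  B2 = {1, 2, 4, 7}  B3 = {2, 3, 4, 7}  B4 = {4, 5, 6, 7}
Tree: B1–B2, B2–B3, B1–B4
Every bag has size at most 4, so the width is 4 − 1 = 3 and tw(G) ≤ 3. For the lower bound, the 4 vertices {1, 2, 4, 7} are pairwise adjacent, and any tree decomposition puts a clique entirely inside one bag — forcing width ≥ 3. Hence tw(G) = 3 exactly.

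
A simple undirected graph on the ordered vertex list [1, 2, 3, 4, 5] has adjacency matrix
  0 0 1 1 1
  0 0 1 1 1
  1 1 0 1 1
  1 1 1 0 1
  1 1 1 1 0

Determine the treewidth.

A width-3 tree decomposition is:
Bags: B1 = {2, 3, 4, 5}  B2 = {1, 3, 4, 5}
Tree: B1–B2
Every bag has size at most 4, so the width is 4 − 1 = 3 and tw(G) ≤ 3. Conversely, {1, 3, 4, 5} is a clique of size 4, and the vertices of any clique must share a bag in every tree decomposition; so some bag has ≥ 4 vertices and tw(G) ≥ 3. The upper and lower bounds meet at 3, so that is the treewidth.

3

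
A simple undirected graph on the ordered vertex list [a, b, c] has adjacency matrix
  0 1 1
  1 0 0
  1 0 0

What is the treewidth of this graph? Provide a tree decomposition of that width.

Treewidth 1.
One such decomposition:
Bags: B1 = {a, b}  B2 = {a, c}
Tree: B1–B2

The largest bag has 2 vertices, giving width 1; this decomposition certifies tw(G) ≤ 1. Any graph with an edge has treewidth ≥ 1, and G has the edge a–b. Combining the bounds, tw(G) = 1.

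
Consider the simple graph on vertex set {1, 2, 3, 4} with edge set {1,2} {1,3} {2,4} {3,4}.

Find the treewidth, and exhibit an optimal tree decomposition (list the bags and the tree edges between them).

Every bag has size at most 3, so the width is 3 − 1 = 2 and tw(G) ≤ 2. Since 3–1–2–4–3 is a cycle in G, G is not acyclic. Forests are exactly the graphs of treewidth ≤ 1, so tw(G) ≥ 2. The upper and lower bounds meet at 2, so that is the treewidth.

Treewidth 2.
Bags: B1 = {1, 2, 3}  B2 = {2, 3, 4}
Tree: B1–B2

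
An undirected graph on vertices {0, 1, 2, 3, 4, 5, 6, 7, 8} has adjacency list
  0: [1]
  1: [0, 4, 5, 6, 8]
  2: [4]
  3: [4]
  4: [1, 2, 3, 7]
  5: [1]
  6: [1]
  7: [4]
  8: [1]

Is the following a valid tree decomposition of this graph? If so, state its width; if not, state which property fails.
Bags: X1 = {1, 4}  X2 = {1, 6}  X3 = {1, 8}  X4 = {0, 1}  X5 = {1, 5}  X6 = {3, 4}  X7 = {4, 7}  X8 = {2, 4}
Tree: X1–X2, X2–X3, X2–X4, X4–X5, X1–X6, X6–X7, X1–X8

Yes; width 1.

Vertex coverage: the bags together contain {0, 1, 2, 3, 4, 5, 6, 7, 8}, the full vertex set. Edge coverage: each edge of G has both endpoints in at least one bag. Running intersection: for every vertex, the bags containing it form a connected subtree. All three properties hold, so this is a valid tree decomposition of width max|bag| − 1 = 1, and hence tw(G) ≤ 1.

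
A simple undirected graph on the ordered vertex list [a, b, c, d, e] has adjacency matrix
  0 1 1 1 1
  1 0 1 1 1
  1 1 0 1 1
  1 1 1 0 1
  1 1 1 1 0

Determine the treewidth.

A width-4 tree decomposition is:
Bags: B1 = {a, b, c, d, e}
Tree: (single bag)
With just one bag of size 5, the width is 5 − 1 = 4, so tw(G) ≤ 4. Conversely, {a, b, c, d, e} is a clique of size 5, and the vertices of any clique must share a bag in every tree decomposition; so some bag has ≥ 5 vertices and tw(G) ≥ 4. Therefore the treewidth is 4.

4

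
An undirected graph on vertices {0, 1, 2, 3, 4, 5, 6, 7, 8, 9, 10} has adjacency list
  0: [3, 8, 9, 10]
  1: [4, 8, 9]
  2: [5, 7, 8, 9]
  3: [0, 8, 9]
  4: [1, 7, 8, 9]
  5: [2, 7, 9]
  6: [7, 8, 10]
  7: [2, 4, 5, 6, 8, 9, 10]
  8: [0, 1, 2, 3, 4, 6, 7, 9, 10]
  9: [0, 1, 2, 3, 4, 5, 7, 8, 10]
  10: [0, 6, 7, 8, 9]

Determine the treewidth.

A width-3 tree decomposition is:
Bags: B1 = {4, 7, 8, 9}  B2 = {2, 7, 8, 9}  B3 = {7, 8, 9, 10}  B4 = {6, 7, 8, 10}  B5 = {1, 4, 8, 9}  B6 = {0, 8, 9, 10}  B7 = {2, 5, 7, 9}  B8 = {0, 3, 8, 9}
Tree: B1–B2, B1–B3, B3–B4, B1–B5, B3–B6, B2–B7, B6–B8
The largest bag has 4 vertices, giving width 3; this decomposition certifies tw(G) ≤ 3. On the other hand G contains the 4-clique {0, 8, 9, 10}. A clique must lie in a single bag of any decomposition, so no decomposition can have width below 3. The upper and lower bounds meet at 3, so that is the treewidth.

3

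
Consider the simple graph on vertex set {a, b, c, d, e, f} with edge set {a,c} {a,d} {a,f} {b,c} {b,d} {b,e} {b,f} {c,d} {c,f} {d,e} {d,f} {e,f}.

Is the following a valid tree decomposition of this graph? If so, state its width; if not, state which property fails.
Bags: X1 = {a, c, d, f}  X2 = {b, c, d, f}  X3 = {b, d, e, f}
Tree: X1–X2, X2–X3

Checking the three conditions: (i) the bags cover all of {a, b, c, d, e, f}; (ii) for each edge, some bag contains both endpoints; (iii) the bags containing any fixed vertex form a subtree. All hold, so the decomposition is valid with width 4 − 1 = 3.

Yes; width 3.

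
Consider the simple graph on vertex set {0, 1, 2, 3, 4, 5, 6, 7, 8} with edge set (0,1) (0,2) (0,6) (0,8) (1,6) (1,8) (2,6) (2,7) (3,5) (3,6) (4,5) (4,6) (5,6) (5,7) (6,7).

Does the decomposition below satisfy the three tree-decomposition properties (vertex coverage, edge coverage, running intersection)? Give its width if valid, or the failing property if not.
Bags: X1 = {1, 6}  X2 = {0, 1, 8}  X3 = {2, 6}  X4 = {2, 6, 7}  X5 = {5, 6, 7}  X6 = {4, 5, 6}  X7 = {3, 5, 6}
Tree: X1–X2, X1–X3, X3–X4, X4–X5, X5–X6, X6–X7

A tree decomposition must satisfy three properties: every vertex lies in some bag; for every edge, both endpoints lie together in some bag; and for every vertex, the bags containing it form a connected subtree. Here edge (0,6) lies in no bag, so the decomposition is invalid.

No — edge (0,6) lies in no bag.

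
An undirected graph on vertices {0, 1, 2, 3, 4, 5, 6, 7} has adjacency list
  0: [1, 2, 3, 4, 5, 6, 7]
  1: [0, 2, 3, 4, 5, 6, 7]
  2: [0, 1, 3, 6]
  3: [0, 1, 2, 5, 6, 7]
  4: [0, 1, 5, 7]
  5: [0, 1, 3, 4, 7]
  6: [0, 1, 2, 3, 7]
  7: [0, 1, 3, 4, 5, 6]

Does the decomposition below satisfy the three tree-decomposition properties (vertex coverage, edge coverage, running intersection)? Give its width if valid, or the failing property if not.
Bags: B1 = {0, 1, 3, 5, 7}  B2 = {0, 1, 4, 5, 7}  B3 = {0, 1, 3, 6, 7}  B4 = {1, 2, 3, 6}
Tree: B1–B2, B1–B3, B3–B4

No — edge (0,2) lies in no bag.

A tree decomposition must satisfy three properties: every vertex lies in some bag; for every edge, both endpoints lie together in some bag; and for every vertex, the bags containing it form a connected subtree. Here edge (0,2) lies in no bag, so the decomposition is invalid.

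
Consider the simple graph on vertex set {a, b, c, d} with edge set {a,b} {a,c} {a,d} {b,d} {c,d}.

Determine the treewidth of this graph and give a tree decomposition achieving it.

Treewidth 2.
Bags: B1 = {a, b, d}  B2 = {a, c, d}
Tree: B1–B2

The largest bag has 3 vertices, giving width 2; this decomposition certifies tw(G) ≤ 2. On the other hand G contains the 3-clique {a, c, d}. A clique must lie in a single bag of any decomposition, so no decomposition can have width below 2. Hence tw(G) = 2 exactly.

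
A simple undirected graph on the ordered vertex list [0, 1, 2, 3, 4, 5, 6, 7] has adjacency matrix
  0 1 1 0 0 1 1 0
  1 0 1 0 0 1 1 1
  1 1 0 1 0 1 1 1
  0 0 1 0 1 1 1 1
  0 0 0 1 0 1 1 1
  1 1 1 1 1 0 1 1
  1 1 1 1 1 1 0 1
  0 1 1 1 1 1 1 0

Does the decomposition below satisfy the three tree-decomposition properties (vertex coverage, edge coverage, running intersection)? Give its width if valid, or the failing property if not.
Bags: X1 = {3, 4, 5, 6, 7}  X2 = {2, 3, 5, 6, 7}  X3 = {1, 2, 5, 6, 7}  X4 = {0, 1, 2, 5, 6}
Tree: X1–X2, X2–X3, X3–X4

Yes; width 4.

Checking the three conditions: (i) the bags cover all of {0, 1, 2, 3, 4, 5, 6, 7}; (ii) for each edge, some bag contains both endpoints; (iii) the bags containing any fixed vertex form a subtree. All hold, so the decomposition is valid with width 5 − 1 = 4.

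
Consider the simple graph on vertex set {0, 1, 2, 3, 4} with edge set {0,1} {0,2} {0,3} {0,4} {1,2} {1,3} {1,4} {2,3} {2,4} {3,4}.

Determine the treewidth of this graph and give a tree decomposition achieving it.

Treewidth 4.
One optimal decomposition is:
Bags: B1 = {0, 1, 2, 3, 4}
Tree: (single bag)

With just one bag of size 5, the width is 5 − 1 = 4, so tw(G) ≤ 4. For the lower bound, the 5 vertices {0, 1, 2, 3, 4} are pairwise adjacent, and any tree decomposition puts a clique entirely inside one bag — forcing width ≥ 4. Therefore the treewidth is 4.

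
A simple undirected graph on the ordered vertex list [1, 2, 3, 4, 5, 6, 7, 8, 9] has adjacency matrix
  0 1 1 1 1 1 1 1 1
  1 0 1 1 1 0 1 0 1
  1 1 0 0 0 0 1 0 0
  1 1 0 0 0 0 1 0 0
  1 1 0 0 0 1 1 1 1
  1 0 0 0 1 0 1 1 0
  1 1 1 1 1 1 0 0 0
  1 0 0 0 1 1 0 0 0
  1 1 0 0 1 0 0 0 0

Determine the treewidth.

3

A width-3 tree decomposition is:
Bags: B1 = {1, 5, 6, 7}  B2 = {1, 2, 5, 7}  B3 = {1, 2, 4, 7}  B4 = {1, 2, 5, 9}  B5 = {1, 5, 6, 8}  B6 = {1, 2, 3, 7}
Tree: B1–B2, B2–B3, B2–B4, B1–B5, B2–B6
Every bag has size at most 4, so the width is 4 − 1 = 3 and tw(G) ≤ 3. For the lower bound, the 4 vertices {1, 5, 6, 8} are pairwise adjacent, and any tree decomposition puts a clique entirely inside one bag — forcing width ≥ 3. Hence tw(G) = 3 exactly.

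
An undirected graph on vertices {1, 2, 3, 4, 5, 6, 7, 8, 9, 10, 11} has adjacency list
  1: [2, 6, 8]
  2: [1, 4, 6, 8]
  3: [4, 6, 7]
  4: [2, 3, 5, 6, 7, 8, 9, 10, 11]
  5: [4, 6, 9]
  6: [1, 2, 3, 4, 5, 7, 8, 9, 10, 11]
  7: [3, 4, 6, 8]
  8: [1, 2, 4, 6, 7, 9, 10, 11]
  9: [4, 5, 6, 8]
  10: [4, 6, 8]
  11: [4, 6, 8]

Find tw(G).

A width-3 tree decomposition is:
Bags: B1 = {4, 6, 8, 9}  B2 = {4, 6, 8, 11}  B3 = {2, 4, 6, 8}  B4 = {1, 2, 6, 8}  B5 = {4, 6, 7, 8}  B6 = {3, 4, 6, 7}  B7 = {4, 5, 6, 9}  B8 = {4, 6, 8, 10}
Tree: B1–B2, B2–B3, B3–B4, B3–B5, B5–B6, B1–B7, B3–B8
Each bag holds 4 vertices, so the decomposition has width 3, which upper-bounds the treewidth. On the other hand G contains the 4-clique {1, 2, 6, 8}. A clique must lie in a single bag of any decomposition, so no decomposition can have width below 3. Combining the bounds, tw(G) = 3.

3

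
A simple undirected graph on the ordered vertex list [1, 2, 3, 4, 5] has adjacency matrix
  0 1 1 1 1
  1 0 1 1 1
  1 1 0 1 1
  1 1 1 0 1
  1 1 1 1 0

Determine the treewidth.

4

A width-4 tree decomposition is:
Bags: B1 = {1, 2, 3, 4, 5}
Tree: (single bag)
A single bag containing all 5 vertices is trivially a valid decomposition of width 4. On the other hand G contains the 5-clique {1, 2, 3, 4, 5}. A clique must lie in a single bag of any decomposition, so no decomposition can have width below 4. Hence tw(G) = 4 exactly.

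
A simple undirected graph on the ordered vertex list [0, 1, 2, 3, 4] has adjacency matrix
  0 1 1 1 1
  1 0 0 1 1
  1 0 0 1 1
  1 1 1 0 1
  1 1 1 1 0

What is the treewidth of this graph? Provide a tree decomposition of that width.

Each bag holds 4 vertices, so the decomposition has width 3, which upper-bounds the treewidth. For the lower bound, the 4 vertices {0, 1, 3, 4} are pairwise adjacent, and any tree decomposition puts a clique entirely inside one bag — forcing width ≥ 3. Combining the bounds, tw(G) = 3.

Treewidth 3.
One such decomposition:
Bags: B1 = {0, 1, 3, 4}  B2 = {0, 2, 3, 4}
Tree: B1–B2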